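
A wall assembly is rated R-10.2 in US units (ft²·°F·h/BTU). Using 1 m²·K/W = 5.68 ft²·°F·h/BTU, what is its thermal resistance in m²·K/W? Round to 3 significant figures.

1.80 m²·K/W

R_SI = 10.2/5.68 = 1.796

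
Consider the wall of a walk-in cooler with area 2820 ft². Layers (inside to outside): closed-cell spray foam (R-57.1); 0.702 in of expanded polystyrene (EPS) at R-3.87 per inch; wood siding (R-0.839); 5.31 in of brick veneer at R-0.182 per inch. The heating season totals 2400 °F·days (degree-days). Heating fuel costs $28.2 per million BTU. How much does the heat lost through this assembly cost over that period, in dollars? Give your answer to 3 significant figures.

0.702 × 3.87 = 2.717
5.31 × 0.182 = 0.9664
R_total = 57.1 + 2.717 + 0.839 + 0.9664 = 61.62 ft²·°F·h/BTU
E = A × HDD × 24 / R = 2820 × 2400 × 24 / 61.62 = 2636000 BTU
Cost = 2636000/10⁶ × 28.2 = $74.33

74.3 dollars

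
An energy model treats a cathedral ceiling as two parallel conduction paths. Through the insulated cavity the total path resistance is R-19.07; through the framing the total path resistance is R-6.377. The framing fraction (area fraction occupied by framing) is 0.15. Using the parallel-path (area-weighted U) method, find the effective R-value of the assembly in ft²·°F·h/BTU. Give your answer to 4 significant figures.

14.69 ft²·°F·h/BTU

U_eff = 0.85/19.07 + 0.15/6.377 = 0.044573 + 0.023522 = 0.068095
R_eff = 1/U_eff = 14.685 ft²·°F·h/BTU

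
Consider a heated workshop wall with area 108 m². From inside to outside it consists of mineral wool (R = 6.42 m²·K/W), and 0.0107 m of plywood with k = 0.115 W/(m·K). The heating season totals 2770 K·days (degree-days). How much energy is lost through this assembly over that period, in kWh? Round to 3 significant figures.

1100 kWh

0.0107/0.115 = 0.09304
R_total = 6.42 + 0.09304 = 6.513 m²·K/W
E = A × HDD × 24 / R / 1000 = 108 × 2770 × 24 / 6.513 / 1000 = 1102 kWh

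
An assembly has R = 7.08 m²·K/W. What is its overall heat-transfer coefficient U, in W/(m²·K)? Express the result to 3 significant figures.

U = 1/R = 1/7.08 = 0.1412

0.141 W/(m²·K)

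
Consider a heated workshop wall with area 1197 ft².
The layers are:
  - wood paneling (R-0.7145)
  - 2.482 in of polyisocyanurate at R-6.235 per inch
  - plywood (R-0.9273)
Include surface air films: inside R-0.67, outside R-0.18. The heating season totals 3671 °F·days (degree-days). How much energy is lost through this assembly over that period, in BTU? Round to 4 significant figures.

2.482 × 6.235 = 15.475
R_total = 0.67 + 0.7145 + 15.475 + 0.9273 + 0.18 = 17.967 ft²·°F·h/BTU
E = A × HDD × 24 / R = 1197 × 3671 × 24 / 17.967 = 5869700 BTU

5870000 BTU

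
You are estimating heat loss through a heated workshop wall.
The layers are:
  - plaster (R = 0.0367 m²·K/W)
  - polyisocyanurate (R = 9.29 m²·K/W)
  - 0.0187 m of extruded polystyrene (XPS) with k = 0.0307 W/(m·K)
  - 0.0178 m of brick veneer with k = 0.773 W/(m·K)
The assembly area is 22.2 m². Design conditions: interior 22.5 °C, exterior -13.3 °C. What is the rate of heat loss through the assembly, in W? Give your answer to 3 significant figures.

0.0187/0.0307 = 0.6091
0.0178/0.773 = 0.02303
R_total = 0.0367 + 9.29 + 0.6091 + 0.02303 = 9.959 m²·K/W
Q = A·ΔT/R = 22.2 × (22.5 − (-13.3)) / 9.959 = 79.8 W

79.8 W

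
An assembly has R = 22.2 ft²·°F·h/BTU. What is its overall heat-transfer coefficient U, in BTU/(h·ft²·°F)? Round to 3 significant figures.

U = 1/R = 1/22.2 = 0.04505

0.0450 BTU/(h·ft²·°F)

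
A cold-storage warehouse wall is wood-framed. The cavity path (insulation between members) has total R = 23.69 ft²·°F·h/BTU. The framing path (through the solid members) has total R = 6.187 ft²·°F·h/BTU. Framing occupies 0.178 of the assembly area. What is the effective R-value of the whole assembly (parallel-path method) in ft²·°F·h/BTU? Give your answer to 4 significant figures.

15.76 ft²·°F·h/BTU

U_eff = 0.822/23.69 + 0.178/6.187 = 0.034698 + 0.02877 = 0.063468
R_eff = 1/U_eff = 15.756 ft²·°F·h/BTU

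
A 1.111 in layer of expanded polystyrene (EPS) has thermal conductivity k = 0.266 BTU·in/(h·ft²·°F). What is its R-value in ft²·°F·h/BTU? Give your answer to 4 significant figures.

4.177 ft²·°F·h/BTU

R = L/k = 1.111/0.266 = 4.1767 ft²·°F·h/BTU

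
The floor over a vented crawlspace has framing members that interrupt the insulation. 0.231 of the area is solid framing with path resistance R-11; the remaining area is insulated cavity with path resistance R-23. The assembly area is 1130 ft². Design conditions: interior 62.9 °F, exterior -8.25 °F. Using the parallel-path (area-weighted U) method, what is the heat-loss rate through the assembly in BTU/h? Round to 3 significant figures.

U_eff = 0.769/23 + 0.231/11 = 0.03343 + 0.021 = 0.05443
R_eff = 1/U_eff = 18.37 ft²·°F·h/BTU
Q = 1130 × (62.9 − (-8.25)) / 18.37 = 4377 BTU/h

4380 BTU/h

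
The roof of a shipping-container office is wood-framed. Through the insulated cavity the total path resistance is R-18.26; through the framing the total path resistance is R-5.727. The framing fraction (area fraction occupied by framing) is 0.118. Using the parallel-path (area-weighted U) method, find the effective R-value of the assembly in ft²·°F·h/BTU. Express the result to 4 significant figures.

U_eff = 0.882/18.26 + 0.118/5.727 = 0.048302 + 0.020604 = 0.068906
R_eff = 1/U_eff = 14.512 ft²·°F·h/BTU

14.51 ft²·°F·h/BTU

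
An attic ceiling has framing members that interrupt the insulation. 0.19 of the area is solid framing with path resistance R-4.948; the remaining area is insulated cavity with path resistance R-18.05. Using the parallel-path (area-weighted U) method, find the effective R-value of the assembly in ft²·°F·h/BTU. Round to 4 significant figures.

12.01 ft²·°F·h/BTU

U_eff = 0.81/18.05 + 0.19/4.948 = 0.044875 + 0.038399 = 0.083275
R_eff = 1/U_eff = 12.008 ft²·°F·h/BTU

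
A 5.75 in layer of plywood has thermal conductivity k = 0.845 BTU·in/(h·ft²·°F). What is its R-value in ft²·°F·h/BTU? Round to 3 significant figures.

6.80 ft²·°F·h/BTU

R = L/k = 5.75/0.845 = 6.805 ft²·°F·h/BTU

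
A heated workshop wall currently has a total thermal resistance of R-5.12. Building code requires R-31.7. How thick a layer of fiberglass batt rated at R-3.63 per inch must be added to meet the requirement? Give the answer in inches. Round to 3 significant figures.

ΔR = 31.7 − 5.12 = 26.58 ft²·°F·h/BTU
L = ΔR / (R/in) = 26.58/3.63 = 7.322 in

7.32 in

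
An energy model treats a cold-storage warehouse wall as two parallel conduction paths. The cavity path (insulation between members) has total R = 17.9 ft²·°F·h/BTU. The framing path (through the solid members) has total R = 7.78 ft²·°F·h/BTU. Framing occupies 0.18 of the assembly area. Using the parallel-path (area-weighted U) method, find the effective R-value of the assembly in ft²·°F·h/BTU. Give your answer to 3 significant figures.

U_eff = 0.82/17.9 + 0.18/7.78 = 0.04581 + 0.02314 = 0.06895
R_eff = 1/U_eff = 14.5 ft²·°F·h/BTU

14.5 ft²·°F·h/BTU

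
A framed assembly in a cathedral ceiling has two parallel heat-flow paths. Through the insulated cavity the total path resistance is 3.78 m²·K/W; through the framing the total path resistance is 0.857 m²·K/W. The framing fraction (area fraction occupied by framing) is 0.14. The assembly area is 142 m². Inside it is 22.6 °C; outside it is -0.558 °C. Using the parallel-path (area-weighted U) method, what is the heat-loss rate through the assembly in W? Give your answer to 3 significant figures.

1290 W

U_eff = 0.86/3.78 + 0.14/0.857 = 0.2275 + 0.1634 = 0.3909
R_eff = 1/U_eff = 2.558 m²·K/W
Q = 142 × (22.6 − (-0.558)) / 2.558 = 1285 W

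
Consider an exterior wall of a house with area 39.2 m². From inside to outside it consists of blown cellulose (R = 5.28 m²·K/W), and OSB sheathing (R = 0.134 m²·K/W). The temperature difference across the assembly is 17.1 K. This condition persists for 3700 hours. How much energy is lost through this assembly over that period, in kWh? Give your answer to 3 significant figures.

R_total = 5.28 + 0.134 = 5.414 m²·K/W
Q = 39.2 × 17.1 / 5.414 = 123.8 W
E = 123.8 W × 3700 h / 1000 = 458.1 kWh

458 kWh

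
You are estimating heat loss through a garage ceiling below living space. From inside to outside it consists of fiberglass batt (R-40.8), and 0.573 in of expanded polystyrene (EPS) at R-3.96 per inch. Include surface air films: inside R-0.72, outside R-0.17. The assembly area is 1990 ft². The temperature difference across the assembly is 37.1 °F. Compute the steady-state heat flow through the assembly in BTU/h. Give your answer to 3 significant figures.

0.573 × 3.96 = 2.269
R_total = 0.72 + 40.8 + 2.269 + 0.17 = 43.96 ft²·°F·h/BTU
Q = A·ΔT/R = 1990 × 37.1 / 43.96 = 1679 BTU/h

1680 BTU/h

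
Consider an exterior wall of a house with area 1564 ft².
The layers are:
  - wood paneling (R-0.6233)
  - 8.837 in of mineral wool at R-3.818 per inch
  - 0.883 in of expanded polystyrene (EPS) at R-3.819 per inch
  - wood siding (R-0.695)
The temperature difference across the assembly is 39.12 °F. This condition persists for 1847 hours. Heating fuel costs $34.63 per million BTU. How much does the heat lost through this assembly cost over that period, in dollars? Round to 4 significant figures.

8.837 × 3.818 = 33.74
0.883 × 3.819 = 3.3722
R_total = 0.6233 + 33.74 + 3.3722 + 0.695 = 38.43 ft²·°F·h/BTU
Q = 1564 × 39.12 / 38.43 = 1592.1 BTU/h
E = 1592.1 × 1847 = 2940600 BTU
Cost = 2940600/10⁶ × 34.63 = $101.83

101.8 dollars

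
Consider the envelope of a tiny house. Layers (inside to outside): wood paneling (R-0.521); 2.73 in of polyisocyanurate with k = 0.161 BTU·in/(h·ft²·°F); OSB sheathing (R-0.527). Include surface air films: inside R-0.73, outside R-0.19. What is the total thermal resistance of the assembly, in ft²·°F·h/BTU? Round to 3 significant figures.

18.9 ft²·°F·h/BTU

2.73/0.161 = 16.96
R_total = 0.73 + 0.521 + 16.96 + 0.527 + 0.19 = 18.92 ft²·°F·h/BTU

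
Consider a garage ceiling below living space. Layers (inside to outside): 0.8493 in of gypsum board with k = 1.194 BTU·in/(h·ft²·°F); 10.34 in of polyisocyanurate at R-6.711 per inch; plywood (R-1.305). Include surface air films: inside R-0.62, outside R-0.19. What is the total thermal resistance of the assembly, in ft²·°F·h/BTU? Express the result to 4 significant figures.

72.22 ft²·°F·h/BTU

0.8493/1.194 = 0.71131
10.34 × 6.711 = 69.392
R_total = 0.62 + 0.71131 + 69.392 + 1.305 + 0.19 = 72.218 ft²·°F·h/BTU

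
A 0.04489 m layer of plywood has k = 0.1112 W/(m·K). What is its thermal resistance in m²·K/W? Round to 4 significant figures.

0.4037 m²·K/W

R = L/k = 0.04489/0.1112 = 0.40369 m²·K/W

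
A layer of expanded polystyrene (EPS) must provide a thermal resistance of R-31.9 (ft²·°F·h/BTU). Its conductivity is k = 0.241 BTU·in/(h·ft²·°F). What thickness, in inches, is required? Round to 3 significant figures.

7.69 in

L = R × k = 31.9 × 0.241 = 7.688 in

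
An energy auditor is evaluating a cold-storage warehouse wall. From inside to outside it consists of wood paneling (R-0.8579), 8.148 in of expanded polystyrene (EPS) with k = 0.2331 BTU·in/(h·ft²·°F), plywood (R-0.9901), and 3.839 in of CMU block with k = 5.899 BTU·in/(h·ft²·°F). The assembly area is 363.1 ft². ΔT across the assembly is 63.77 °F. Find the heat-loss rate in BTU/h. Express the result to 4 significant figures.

618.2 BTU/h

8.148/0.2331 = 34.955
3.839/5.899 = 0.65079
R_total = 0.8579 + 34.955 + 0.9901 + 0.65079 = 37.454 ft²·°F·h/BTU
Q = A·ΔT/R = 363.1 × 63.77 / 37.454 = 618.23 BTU/h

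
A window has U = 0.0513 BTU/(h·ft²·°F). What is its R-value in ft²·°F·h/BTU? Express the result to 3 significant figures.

19.5 ft²·°F·h/BTU

R = 1/U = 1/0.0513 = 19.49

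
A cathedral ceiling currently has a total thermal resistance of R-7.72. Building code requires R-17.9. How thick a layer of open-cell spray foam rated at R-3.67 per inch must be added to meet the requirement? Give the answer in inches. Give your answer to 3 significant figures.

ΔR = 17.9 − 7.72 = 10.18 ft²·°F·h/BTU
L = ΔR / (R/in) = 10.18/3.67 = 2.774 in

2.77 in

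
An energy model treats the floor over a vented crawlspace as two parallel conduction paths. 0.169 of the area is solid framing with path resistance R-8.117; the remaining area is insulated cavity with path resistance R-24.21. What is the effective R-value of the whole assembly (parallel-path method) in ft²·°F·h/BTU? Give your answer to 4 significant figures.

U_eff = 0.831/24.21 + 0.169/8.117 = 0.034325 + 0.020821 = 0.055145
R_eff = 1/U_eff = 18.134 ft²·°F·h/BTU

18.13 ft²·°F·h/BTU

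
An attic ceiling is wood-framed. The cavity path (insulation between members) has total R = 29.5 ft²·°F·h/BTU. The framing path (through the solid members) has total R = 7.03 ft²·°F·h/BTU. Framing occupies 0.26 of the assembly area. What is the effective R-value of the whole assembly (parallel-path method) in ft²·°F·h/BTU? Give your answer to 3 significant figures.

U_eff = 0.74/29.5 + 0.26/7.03 = 0.02508 + 0.03698 = 0.06207
R_eff = 1/U_eff = 16.11 ft²·°F·h/BTU

16.1 ft²·°F·h/BTU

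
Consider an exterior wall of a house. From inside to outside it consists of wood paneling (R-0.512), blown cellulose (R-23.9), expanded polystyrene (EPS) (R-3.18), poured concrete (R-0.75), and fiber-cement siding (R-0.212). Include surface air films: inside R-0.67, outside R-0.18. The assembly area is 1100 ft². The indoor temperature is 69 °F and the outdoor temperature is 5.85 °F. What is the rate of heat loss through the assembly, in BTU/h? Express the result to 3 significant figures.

2360 BTU/h

R_total = 0.67 + 0.512 + 23.9 + 3.18 + 0.75 + 0.212 + 0.18 = 29.4 ft²·°F·h/BTU
Q = A·ΔT/R = 1100 × (69 − 5.85) / 29.4 = 2362 BTU/h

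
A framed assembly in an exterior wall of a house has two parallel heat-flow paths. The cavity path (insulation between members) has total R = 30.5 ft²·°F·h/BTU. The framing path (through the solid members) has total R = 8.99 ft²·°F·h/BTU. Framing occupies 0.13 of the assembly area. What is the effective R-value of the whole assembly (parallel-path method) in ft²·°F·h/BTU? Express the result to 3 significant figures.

U_eff = 0.87/30.5 + 0.13/8.99 = 0.02852 + 0.01446 = 0.04299
R_eff = 1/U_eff = 23.26 ft²·°F·h/BTU

23.3 ft²·°F·h/BTU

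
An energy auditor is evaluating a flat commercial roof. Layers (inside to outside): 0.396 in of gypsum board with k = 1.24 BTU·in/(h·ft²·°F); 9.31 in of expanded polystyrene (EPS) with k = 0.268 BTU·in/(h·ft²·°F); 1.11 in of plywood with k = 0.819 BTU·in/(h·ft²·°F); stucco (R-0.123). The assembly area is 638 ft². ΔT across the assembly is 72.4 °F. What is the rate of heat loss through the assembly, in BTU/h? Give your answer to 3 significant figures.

1260 BTU/h

0.396/1.24 = 0.3194
9.31/0.268 = 34.74
1.11/0.819 = 1.355
R_total = 0.3194 + 34.74 + 1.355 + 0.123 = 36.54 ft²·°F·h/BTU
Q = A·ΔT/R = 638 × 72.4 / 36.54 = 1264 BTU/h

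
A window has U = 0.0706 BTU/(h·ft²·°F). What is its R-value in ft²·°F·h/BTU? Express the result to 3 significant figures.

14.2 ft²·°F·h/BTU

R = 1/U = 1/0.0706 = 14.16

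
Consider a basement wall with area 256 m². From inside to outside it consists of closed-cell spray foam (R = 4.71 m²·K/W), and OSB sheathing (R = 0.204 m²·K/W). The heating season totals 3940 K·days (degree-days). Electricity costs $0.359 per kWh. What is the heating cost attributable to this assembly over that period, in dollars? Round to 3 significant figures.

R_total = 4.71 + 0.204 = 4.914 m²·K/W
E = A × HDD × 24 / R / 1000 = 256 × 3940 × 24 / 4.914 / 1000 = 4926 kWh
Cost = 4926 × 0.359 = $1769

1770 dollars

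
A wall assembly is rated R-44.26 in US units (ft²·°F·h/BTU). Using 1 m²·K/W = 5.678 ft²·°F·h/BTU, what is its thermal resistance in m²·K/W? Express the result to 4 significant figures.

7.795 m²·K/W

R_SI = 44.26/5.678 = 7.795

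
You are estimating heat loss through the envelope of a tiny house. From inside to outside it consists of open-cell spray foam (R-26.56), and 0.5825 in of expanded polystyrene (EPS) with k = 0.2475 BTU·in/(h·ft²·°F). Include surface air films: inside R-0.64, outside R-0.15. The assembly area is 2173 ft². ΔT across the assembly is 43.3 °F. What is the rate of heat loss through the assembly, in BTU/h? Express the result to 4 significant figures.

0.5825/0.2475 = 2.3535
R_total = 0.64 + 26.56 + 2.3535 + 0.15 = 29.704 ft²·°F·h/BTU
Q = A·ΔT/R = 2173 × 43.3 / 29.704 = 3167.7 BTU/h

3168 BTU/h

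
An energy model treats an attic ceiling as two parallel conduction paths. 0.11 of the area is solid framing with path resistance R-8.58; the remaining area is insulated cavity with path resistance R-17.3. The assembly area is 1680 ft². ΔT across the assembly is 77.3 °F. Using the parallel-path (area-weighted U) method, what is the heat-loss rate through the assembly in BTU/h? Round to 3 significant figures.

U_eff = 0.89/17.3 + 0.11/8.58 = 0.05145 + 0.01282 = 0.06427
R_eff = 1/U_eff = 15.56 ft²·°F·h/BTU
Q = 1680 × 77.3 / 15.56 = 8346 BTU/h

8350 BTU/h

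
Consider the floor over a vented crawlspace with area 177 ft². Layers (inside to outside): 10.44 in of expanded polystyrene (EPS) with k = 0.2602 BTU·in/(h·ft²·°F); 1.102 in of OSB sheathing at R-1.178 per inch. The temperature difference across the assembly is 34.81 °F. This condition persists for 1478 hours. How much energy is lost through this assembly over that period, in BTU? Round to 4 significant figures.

10.44/0.2602 = 40.123
1.102 × 1.178 = 1.2982
R_total = 40.123 + 1.2982 = 41.421 ft²·°F·h/BTU
Q = 177 × 34.81 / 41.421 = 148.75 BTU/h
E = 148.75 × 1478 = 219850 BTU

219900 BTU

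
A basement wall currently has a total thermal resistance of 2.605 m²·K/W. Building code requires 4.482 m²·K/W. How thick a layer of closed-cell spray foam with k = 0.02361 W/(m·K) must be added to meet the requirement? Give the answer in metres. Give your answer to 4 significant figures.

0.04432 m

ΔR = 4.482 − 2.605 = 1.877 m²·K/W
L = ΔR × k = 1.877 × 0.02361 = 0.044316 m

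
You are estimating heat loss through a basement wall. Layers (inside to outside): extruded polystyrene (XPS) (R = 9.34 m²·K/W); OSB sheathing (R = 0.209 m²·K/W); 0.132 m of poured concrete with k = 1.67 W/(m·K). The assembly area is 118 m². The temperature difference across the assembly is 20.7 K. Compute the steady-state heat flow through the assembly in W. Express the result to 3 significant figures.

254 W

0.132/1.67 = 0.07904
R_total = 9.34 + 0.209 + 0.07904 = 9.628 m²·K/W
Q = A·ΔT/R = 118 × 20.7 / 9.628 = 253.7 W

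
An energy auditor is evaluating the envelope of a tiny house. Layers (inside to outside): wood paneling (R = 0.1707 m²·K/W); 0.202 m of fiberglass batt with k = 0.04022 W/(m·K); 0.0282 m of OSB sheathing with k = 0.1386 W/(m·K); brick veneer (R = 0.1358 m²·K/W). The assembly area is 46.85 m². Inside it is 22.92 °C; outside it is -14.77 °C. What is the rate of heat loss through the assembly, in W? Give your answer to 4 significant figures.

319.2 W

0.202/0.04022 = 5.0224
0.0282/0.1386 = 0.20346
R_total = 0.1707 + 5.0224 + 0.20346 + 0.1358 = 5.5323 m²·K/W
Q = A·ΔT/R = 46.85 × (22.92 − (-14.77)) / 5.5323 = 319.17 W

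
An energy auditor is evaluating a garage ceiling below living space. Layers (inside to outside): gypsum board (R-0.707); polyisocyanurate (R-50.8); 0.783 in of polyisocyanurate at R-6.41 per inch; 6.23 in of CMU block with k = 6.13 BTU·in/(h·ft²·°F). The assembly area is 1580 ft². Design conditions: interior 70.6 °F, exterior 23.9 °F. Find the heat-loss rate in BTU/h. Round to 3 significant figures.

0.783 × 6.41 = 5.019
6.23/6.13 = 1.016
R_total = 0.707 + 50.8 + 5.019 + 1.016 = 57.54 ft²·°F·h/BTU
Q = A·ΔT/R = 1580 × (70.6 − 23.9) / 57.54 = 1282 BTU/h

1280 BTU/h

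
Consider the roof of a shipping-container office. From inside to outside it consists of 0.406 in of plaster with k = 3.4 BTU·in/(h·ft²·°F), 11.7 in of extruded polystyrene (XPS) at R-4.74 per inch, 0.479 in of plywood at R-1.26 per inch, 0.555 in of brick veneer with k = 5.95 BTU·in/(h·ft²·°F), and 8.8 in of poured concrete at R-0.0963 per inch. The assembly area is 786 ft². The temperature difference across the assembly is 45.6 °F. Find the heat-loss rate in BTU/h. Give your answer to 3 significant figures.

0.406/3.4 = 0.1194
11.7 × 4.74 = 55.46
0.479 × 1.26 = 0.6035
0.555/5.95 = 0.09328
8.8 × 0.0963 = 0.8474
R_total = 0.1194 + 55.46 + 0.6035 + 0.09328 + 0.8474 = 57.12 ft²·°F·h/BTU
Q = A·ΔT/R = 786 × 45.6 / 57.12 = 627.5 BTU/h

627 BTU/h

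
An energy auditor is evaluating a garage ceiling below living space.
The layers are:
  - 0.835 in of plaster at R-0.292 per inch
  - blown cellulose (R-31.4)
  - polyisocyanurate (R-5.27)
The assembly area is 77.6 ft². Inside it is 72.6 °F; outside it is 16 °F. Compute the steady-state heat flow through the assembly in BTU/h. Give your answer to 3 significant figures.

119 BTU/h

0.835 × 0.292 = 0.2438
R_total = 0.2438 + 31.4 + 5.27 = 36.91 ft²·°F·h/BTU
Q = A·ΔT/R = 77.6 × (72.6 − 16) / 36.91 = 119 BTU/h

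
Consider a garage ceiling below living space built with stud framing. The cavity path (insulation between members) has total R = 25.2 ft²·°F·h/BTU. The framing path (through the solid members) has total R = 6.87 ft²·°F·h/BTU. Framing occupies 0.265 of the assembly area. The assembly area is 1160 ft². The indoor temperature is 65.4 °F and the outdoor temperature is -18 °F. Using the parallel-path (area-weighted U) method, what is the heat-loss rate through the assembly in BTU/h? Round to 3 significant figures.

6550 BTU/h

U_eff = 0.735/25.2 + 0.265/6.87 = 0.02917 + 0.03857 = 0.06774
R_eff = 1/U_eff = 14.76 ft²·°F·h/BTU
Q = 1160 × (65.4 − (-18)) / 14.76 = 6553 BTU/h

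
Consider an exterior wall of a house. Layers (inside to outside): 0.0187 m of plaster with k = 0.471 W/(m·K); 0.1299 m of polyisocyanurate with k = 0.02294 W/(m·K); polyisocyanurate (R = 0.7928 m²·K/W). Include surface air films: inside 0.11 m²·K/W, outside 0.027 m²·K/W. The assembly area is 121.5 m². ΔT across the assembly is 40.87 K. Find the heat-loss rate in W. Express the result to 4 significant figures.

748.7 W

0.0187/0.471 = 0.039703
0.1299/0.02294 = 5.6626
R_total = 0.11 + 0.039703 + 5.6626 + 0.7928 + 0.027 = 6.6321 m²·K/W
Q = A·ΔT/R = 121.5 × 40.87 / 6.6321 = 748.74 W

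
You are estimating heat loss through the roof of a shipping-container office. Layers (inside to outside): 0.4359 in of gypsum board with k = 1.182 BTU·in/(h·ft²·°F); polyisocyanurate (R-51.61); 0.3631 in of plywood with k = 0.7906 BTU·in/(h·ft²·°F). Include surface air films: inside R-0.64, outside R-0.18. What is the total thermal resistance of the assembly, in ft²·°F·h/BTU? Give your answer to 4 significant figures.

53.26 ft²·°F·h/BTU

0.4359/1.182 = 0.36878
0.3631/0.7906 = 0.45927
R_total = 0.64 + 0.36878 + 51.61 + 0.45927 + 0.18 = 53.258 ft²·°F·h/BTU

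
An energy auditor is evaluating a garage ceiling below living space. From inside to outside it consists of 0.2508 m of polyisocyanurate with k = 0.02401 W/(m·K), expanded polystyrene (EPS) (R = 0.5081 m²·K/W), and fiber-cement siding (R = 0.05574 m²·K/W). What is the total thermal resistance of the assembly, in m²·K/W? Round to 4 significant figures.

11.01 m²·K/W

0.2508/0.02401 = 10.446
R_total = 10.446 + 0.5081 + 0.05574 = 11.009 m²·K/W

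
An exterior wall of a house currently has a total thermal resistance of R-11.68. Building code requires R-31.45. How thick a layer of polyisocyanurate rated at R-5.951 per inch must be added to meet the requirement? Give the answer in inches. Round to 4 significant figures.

ΔR = 31.45 − 11.68 = 19.77 ft²·°F·h/BTU
L = ΔR / (R/in) = 19.77/5.951 = 3.3221 in

3.322 in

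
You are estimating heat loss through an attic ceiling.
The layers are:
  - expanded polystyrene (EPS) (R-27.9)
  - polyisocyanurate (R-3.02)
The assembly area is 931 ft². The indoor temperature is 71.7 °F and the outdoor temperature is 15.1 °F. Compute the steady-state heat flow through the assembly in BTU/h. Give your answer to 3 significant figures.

R_total = 27.9 + 3.02 = 30.92 ft²·°F·h/BTU
Q = A·ΔT/R = 931 × (71.7 − 15.1) / 30.92 = 1704 BTU/h

1700 BTU/h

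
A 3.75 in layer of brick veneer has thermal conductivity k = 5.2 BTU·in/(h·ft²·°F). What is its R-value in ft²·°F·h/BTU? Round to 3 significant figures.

R = L/k = 3.75/5.2 = 0.7212 ft²·°F·h/BTU

0.721 ft²·°F·h/BTU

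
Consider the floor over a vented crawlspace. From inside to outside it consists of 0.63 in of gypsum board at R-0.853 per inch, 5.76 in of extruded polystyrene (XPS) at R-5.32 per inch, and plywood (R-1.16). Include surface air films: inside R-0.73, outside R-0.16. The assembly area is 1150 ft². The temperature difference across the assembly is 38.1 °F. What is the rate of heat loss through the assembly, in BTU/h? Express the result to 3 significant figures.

1320 BTU/h

0.63 × 0.853 = 0.5374
5.76 × 5.32 = 30.64
R_total = 0.73 + 0.5374 + 30.64 + 1.16 + 0.16 = 33.23 ft²·°F·h/BTU
Q = A·ΔT/R = 1150 × 38.1 / 33.23 = 1319 BTU/h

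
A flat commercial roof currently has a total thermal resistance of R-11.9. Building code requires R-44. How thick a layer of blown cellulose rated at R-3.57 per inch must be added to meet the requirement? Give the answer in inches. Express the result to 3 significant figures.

ΔR = 44 − 11.9 = 32.1 ft²·°F·h/BTU
L = ΔR / (R/in) = 32.1/3.57 = 8.992 in

8.99 in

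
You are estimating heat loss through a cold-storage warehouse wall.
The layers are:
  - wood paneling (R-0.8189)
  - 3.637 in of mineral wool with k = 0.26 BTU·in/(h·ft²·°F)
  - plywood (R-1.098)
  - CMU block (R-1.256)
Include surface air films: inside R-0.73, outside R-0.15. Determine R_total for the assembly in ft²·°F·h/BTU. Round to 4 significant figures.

3.637/0.26 = 13.988
R_total = 0.73 + 0.8189 + 13.988 + 1.098 + 1.256 + 0.15 = 18.041 ft²·°F·h/BTU

18.04 ft²·°F·h/BTU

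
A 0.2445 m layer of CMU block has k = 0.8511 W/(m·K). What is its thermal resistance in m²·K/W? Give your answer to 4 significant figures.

0.2873 m²·K/W

R = L/k = 0.2445/0.8511 = 0.28728 m²·K/W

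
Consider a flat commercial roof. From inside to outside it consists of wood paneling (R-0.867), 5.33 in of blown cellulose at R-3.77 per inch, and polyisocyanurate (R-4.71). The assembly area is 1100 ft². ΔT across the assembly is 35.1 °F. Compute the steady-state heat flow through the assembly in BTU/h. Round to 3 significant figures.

1500 BTU/h

5.33 × 3.77 = 20.09
R_total = 0.867 + 20.09 + 4.71 = 25.67 ft²·°F·h/BTU
Q = A·ΔT/R = 1100 × 35.1 / 25.67 = 1504 BTU/h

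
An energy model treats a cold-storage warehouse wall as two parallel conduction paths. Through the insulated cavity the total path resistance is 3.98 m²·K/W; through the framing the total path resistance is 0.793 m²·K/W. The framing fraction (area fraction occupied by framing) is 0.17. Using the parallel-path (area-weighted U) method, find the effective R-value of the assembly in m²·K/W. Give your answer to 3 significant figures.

2.36 m²·K/W

U_eff = 0.83/3.98 + 0.17/0.793 = 0.2085 + 0.2144 = 0.4229
R_eff = 1/U_eff = 2.365 m²·K/W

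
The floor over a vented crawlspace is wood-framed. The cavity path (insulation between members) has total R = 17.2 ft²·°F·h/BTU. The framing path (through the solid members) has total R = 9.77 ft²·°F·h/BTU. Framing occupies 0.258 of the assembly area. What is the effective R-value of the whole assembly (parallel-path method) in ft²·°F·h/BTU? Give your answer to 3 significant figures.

U_eff = 0.742/17.2 + 0.258/9.77 = 0.04314 + 0.02641 = 0.06955
R_eff = 1/U_eff = 14.38 ft²·°F·h/BTU

14.4 ft²·°F·h/BTU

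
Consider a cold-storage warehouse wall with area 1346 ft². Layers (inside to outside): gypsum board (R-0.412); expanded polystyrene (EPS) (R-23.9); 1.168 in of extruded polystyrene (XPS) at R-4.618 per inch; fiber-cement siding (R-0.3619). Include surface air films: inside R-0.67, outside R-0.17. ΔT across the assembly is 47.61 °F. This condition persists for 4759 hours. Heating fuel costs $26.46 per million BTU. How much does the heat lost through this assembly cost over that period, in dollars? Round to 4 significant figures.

261.1 dollars

1.168 × 4.618 = 5.3938
R_total = 0.67 + 0.412 + 23.9 + 5.3938 + 0.3619 + 0.17 = 30.908 ft²·°F·h/BTU
Q = 1346 × 47.61 / 30.908 = 2073.4 BTU/h
E = 2073.4 × 4759 = 9867200 BTU
Cost = 9867200/10⁶ × 26.46 = $261.08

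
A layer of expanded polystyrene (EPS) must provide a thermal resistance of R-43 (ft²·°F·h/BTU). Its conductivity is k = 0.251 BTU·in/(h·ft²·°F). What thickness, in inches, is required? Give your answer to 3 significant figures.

L = R × k = 43 × 0.251 = 10.79 in

10.8 in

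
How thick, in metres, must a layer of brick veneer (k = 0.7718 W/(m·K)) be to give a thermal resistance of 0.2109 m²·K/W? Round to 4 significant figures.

L = R·k = 0.2109 × 0.7718 = 0.16277 m

0.1628 m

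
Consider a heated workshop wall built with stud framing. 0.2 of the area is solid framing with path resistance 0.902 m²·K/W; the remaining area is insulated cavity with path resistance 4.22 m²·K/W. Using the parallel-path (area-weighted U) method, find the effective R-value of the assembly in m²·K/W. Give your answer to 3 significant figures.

2.43 m²·K/W

U_eff = 0.8/4.22 + 0.2/0.902 = 0.1896 + 0.2217 = 0.4113
R_eff = 1/U_eff = 2.431 m²·K/W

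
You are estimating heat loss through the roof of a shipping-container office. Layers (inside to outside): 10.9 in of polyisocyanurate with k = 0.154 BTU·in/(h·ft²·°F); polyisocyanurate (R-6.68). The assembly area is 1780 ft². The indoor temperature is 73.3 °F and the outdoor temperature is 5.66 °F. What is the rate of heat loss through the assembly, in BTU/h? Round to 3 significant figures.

10.9/0.154 = 70.78
R_total = 70.78 + 6.68 = 77.46 ft²·°F·h/BTU
Q = A·ΔT/R = 1780 × (73.3 − 5.66) / 77.46 = 1554 BTU/h

1550 BTU/h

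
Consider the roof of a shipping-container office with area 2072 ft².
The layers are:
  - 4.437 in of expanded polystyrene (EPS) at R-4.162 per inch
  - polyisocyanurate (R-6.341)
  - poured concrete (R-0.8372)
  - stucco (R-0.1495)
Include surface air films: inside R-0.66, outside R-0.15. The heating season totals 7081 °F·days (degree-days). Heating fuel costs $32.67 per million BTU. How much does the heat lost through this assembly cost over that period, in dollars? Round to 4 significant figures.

4.437 × 4.162 = 18.467
R_total = 0.66 + 18.467 + 6.341 + 0.8372 + 0.1495 + 0.15 = 26.604 ft²·°F·h/BTU
E = A × HDD × 24 / R = 2072 × 7081 × 24 / 26.604 = 13236000 BTU
Cost = 13236000/10⁶ × 32.67 = $432.4

432.4 dollars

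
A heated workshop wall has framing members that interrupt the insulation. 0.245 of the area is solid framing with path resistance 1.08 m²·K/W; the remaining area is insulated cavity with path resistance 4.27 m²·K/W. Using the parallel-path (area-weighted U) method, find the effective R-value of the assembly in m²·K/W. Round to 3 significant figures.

U_eff = 0.755/4.27 + 0.245/1.08 = 0.1768 + 0.2269 = 0.4037
R_eff = 1/U_eff = 2.477 m²·K/W

2.48 m²·K/W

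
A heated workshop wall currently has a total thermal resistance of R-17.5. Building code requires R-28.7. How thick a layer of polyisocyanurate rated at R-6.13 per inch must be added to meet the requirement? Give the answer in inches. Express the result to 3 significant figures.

ΔR = 28.7 − 17.5 = 11.2 ft²·°F·h/BTU
L = ΔR / (R/in) = 11.2/6.13 = 1.827 in

1.83 in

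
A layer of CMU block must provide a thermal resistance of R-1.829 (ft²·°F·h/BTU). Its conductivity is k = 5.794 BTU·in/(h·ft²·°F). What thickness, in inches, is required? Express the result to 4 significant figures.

10.60 in

L = R × k = 1.829 × 5.794 = 10.597 in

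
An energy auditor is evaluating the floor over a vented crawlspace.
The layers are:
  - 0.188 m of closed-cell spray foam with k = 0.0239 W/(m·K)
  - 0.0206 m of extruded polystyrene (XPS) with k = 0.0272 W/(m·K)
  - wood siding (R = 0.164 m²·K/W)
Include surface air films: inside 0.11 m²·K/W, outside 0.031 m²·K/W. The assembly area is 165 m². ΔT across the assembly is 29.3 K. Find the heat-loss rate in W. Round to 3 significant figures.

0.188/0.0239 = 7.866
0.0206/0.0272 = 0.7574
R_total = 0.11 + 7.866 + 0.7574 + 0.164 + 0.031 = 8.928 m²·K/W
Q = A·ΔT/R = 165 × 29.3 / 8.928 = 541.5 W

541 W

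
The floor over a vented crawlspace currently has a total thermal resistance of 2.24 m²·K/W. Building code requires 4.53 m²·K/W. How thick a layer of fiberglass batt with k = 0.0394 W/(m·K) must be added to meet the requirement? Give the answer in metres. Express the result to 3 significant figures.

ΔR = 4.53 − 2.24 = 2.29 m²·K/W
L = ΔR × k = 2.29 × 0.0394 = 0.09023 m

0.0902 m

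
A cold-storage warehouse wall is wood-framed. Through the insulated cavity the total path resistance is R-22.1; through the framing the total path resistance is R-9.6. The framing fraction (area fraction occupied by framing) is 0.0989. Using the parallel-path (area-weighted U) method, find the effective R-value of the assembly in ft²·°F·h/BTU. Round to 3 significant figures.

19.6 ft²·°F·h/BTU

U_eff = 0.9011/22.1 + 0.0989/9.6 = 0.04077 + 0.0103 = 0.05108
R_eff = 1/U_eff = 19.58 ft²·°F·h/BTU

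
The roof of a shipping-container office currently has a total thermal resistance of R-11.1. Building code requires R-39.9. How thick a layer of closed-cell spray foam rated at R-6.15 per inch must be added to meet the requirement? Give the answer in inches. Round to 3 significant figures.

ΔR = 39.9 − 11.1 = 28.8 ft²·°F·h/BTU
L = ΔR / (R/in) = 28.8/6.15 = 4.683 in

4.68 in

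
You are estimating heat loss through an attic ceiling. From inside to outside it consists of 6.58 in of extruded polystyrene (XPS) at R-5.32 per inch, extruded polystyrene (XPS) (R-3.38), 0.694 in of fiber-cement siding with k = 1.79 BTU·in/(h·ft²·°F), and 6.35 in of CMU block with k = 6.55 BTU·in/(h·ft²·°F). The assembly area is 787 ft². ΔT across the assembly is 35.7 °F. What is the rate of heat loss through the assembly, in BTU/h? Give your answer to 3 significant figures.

707 BTU/h

6.58 × 5.32 = 35.01
0.694/1.79 = 0.3877
6.35/6.55 = 0.9695
R_total = 35.01 + 3.38 + 0.3877 + 0.9695 = 39.74 ft²·°F·h/BTU
Q = A·ΔT/R = 787 × 35.7 / 39.74 = 706.9 BTU/h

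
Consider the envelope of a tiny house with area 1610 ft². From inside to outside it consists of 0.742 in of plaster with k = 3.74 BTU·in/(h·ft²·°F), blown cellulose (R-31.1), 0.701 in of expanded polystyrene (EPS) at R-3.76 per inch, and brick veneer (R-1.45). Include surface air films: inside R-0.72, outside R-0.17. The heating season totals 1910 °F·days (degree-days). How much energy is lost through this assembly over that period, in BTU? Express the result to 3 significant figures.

2030000 BTU

0.742/3.74 = 0.1984
0.701 × 3.76 = 2.636
R_total = 0.72 + 0.1984 + 31.1 + 2.636 + 1.45 + 0.17 = 36.27 ft²·°F·h/BTU
E = A × HDD × 24 / R = 1610 × 1910 × 24 / 36.27 = 2035000 BTU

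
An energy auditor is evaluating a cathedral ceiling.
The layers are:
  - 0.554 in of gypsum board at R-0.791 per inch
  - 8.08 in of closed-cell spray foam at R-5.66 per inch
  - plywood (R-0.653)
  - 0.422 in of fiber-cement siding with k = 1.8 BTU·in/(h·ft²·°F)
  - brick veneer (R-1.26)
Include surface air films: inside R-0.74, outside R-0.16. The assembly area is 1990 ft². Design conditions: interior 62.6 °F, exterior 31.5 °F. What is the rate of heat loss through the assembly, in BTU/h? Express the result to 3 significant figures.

0.554 × 0.791 = 0.4382
8.08 × 5.66 = 45.73
0.422/1.8 = 0.2344
R_total = 0.74 + 0.4382 + 45.73 + 0.653 + 0.2344 + 1.26 + 0.16 = 49.22 ft²·°F·h/BTU
Q = A·ΔT/R = 1990 × (62.6 − 31.5) / 49.22 = 1257 BTU/h

1260 BTU/h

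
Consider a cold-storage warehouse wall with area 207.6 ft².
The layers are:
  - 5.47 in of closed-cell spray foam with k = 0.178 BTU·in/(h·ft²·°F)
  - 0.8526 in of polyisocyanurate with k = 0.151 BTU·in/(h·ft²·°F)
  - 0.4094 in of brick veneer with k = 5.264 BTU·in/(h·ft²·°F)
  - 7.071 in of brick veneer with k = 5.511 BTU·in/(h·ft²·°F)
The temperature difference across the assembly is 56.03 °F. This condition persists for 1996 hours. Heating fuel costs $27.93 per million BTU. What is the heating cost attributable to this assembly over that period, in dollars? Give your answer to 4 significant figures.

5.47/0.178 = 30.73
0.8526/0.151 = 5.6464
0.4094/5.264 = 0.077774
7.071/5.511 = 1.2831
R_total = 30.73 + 5.6464 + 0.077774 + 1.2831 = 37.738 ft²·°F·h/BTU
Q = 207.6 × 56.03 / 37.738 = 308.23 BTU/h
E = 308.23 × 1996 = 615230 BTU
Cost = 615230/10⁶ × 27.93 = $17.183

17.18 dollars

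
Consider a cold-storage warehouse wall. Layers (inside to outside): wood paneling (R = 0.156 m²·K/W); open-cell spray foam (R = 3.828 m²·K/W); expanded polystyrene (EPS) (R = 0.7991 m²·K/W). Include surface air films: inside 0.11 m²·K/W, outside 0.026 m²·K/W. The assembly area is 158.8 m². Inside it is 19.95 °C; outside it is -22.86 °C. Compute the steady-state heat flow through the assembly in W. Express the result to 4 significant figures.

R_total = 0.11 + 0.156 + 3.828 + 0.7991 + 0.026 = 4.9191 m²·K/W
Q = A·ΔT/R = 158.8 × (19.95 − (-22.86)) / 4.9191 = 1382 W

1382 W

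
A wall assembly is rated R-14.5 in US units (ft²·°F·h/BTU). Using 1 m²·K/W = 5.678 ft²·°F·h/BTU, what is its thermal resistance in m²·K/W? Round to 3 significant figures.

2.55 m²·K/W

R_SI = 14.5/5.678 = 2.554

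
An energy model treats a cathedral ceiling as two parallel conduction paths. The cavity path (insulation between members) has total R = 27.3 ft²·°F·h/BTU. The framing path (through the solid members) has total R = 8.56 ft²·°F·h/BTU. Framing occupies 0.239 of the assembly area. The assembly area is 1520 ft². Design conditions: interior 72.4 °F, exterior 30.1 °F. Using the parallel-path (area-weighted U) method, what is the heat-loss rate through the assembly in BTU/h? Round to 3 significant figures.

3590 BTU/h

U_eff = 0.761/27.3 + 0.239/8.56 = 0.02788 + 0.02792 = 0.0558
R_eff = 1/U_eff = 17.92 ft²·°F·h/BTU
Q = 1520 × (72.4 − 30.1) / 17.92 = 3587 BTU/h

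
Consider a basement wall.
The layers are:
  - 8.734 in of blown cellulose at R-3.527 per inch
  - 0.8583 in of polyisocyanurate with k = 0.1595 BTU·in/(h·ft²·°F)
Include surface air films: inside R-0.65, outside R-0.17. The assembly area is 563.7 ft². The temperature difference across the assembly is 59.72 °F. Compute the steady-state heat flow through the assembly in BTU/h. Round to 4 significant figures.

909.7 BTU/h

8.734 × 3.527 = 30.805
0.8583/0.1595 = 5.3812
R_total = 0.65 + 30.805 + 5.3812 + 0.17 = 37.006 ft²·°F·h/BTU
Q = A·ΔT/R = 563.7 × 59.72 / 37.006 = 909.69 BTU/h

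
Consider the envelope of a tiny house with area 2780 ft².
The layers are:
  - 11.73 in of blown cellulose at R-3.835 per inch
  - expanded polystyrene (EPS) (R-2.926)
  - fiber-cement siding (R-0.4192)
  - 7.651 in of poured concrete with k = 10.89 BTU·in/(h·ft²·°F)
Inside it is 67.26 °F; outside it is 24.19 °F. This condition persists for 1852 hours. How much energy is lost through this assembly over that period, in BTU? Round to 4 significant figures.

11.73 × 3.835 = 44.985
7.651/10.89 = 0.70257
R_total = 44.985 + 2.926 + 0.4192 + 0.70257 = 49.032 ft²·°F·h/BTU
Q = 2780 × (67.26 − 24.19) / 49.032 = 2442 BTU/h
E = 2442 × 1852 = 4522500 BTU

4522000 BTU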